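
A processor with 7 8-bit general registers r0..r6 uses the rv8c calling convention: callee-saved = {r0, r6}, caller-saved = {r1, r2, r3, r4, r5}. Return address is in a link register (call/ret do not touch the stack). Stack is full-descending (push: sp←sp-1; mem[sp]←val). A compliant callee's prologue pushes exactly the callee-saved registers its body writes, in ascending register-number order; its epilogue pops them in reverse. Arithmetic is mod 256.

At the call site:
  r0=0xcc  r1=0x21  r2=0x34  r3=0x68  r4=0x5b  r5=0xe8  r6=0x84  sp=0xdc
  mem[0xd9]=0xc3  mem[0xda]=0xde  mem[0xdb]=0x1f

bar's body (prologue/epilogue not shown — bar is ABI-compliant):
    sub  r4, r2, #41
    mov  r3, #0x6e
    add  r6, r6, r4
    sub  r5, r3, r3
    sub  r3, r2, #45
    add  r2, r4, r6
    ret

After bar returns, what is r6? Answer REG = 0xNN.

prologue: push r6 → mem[0xdb]=0x84, sp=0xdb
body[0] sub  r4, r2, #41 → r4=0x0b
body[1] mov  r3, #0x6e → r3=0x6e
body[2] add  r6, r6, r4 → r6=0x8f
body[3] sub  r5, r3, r3 → r5=0x00
body[4] sub  r3, r2, #45 → r3=0x07
body[5] add  r2, r4, r6 → r2=0x9a
epilogue: pop r6=0x84, sp=0xdc
r6 is callee-saved → restored

REG = 0x84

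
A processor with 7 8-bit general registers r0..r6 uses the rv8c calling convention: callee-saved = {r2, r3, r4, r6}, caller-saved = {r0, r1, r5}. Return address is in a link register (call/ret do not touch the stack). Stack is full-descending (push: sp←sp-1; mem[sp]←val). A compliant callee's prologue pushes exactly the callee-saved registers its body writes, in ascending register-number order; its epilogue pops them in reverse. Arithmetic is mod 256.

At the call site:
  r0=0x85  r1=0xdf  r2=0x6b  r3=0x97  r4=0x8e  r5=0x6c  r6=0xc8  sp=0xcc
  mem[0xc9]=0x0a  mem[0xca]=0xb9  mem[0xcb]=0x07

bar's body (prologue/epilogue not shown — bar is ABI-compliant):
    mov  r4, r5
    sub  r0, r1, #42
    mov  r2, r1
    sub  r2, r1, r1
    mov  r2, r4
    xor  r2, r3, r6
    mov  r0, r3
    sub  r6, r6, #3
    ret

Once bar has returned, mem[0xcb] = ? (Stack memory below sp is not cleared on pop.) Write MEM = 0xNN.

MEM = 0x6b

prologue: push r2 → mem[0xcb]=0x6b, sp=0xcb
prologue: push r4 → mem[0xca]=0x8e, sp=0xca
prologue: push r6 → mem[0xc9]=0xc8, sp=0xc9
body[0] mov  r4, r5 → r4=0x6c
body[1] sub  r0, r1, #42 → r0=0xb5
body[2] mov  r2, r1 → r2=0xdf
body[3] sub  r2, r1, r1 → r2=0x00
body[4] mov  r2, r4 → r2=0x6c
body[5] xor  r2, r3, r6 → r2=0x5f
body[6] mov  r0, r3 → r0=0x97
body[7] sub  r6, r6, #3 → r6=0xc5
epilogue: pop r6=0xc8, sp=0xca
epilogue: pop r4=0x8e, sp=0xcb
epilogue: pop r2=0x6b, sp=0xcc
prologue pushed ['r2', 'r4', 'r6'] at ['0xcb', '0xca', '0xc9']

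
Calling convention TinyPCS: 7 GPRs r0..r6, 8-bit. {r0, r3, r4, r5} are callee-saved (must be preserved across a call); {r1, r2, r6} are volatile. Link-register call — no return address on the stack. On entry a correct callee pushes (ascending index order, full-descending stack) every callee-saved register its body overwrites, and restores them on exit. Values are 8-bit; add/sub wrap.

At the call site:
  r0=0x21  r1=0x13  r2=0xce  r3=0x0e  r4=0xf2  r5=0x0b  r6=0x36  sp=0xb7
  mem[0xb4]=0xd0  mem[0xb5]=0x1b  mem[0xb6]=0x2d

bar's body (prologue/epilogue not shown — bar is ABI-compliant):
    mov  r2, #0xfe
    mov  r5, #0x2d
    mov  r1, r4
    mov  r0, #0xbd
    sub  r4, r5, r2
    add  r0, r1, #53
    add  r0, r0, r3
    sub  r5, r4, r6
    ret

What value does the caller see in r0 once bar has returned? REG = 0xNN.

REG = 0x21

prologue: push r0 -> mem[0xb6]=0x21, sp=0xb6
prologue: push r4 -> mem[0xb5]=0xf2, sp=0xb5
prologue: push r5 -> mem[0xb4]=0x0b, sp=0xb4
body[0] mov  r2, #0xfe -> r2=0xfe
body[1] mov  r5, #0x2d -> r5=0x2d
body[2] mov  r1, r4 -> r1=0xf2
body[3] mov  r0, #0xbd -> r0=0xbd
body[4] sub  r4, r5, r2 -> r4=0x2f
body[5] add  r0, r1, #53 -> r0=0x27
body[6] add  r0, r0, r3 -> r0=0x35
body[7] sub  r5, r4, r6 -> r5=0xf9
epilogue: pop r5=0x0b, sp=0xb5
epilogue: pop r4=0xf2, sp=0xb6
epilogue: pop r0=0x21, sp=0xb7
r0 is callee-saved -> restored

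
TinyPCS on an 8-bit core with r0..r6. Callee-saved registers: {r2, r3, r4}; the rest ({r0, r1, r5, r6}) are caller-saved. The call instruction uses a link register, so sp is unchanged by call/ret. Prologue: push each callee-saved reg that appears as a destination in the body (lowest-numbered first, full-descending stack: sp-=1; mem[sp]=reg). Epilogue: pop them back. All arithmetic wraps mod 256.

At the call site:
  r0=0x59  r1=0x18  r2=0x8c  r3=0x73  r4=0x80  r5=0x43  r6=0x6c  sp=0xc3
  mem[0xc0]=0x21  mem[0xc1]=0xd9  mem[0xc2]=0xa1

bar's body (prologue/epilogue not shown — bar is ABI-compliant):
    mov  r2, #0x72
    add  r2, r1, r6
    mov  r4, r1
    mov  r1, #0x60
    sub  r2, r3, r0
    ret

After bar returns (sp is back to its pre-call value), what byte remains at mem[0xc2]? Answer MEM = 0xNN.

MEM = 0x8c

prologue: push r2 → mem[0xc2]=0x8c, sp=0xc2
prologue: push r4 → mem[0xc1]=0x80, sp=0xc1
body[0] mov  r2, #0x72 → r2=0x72
body[1] add  r2, r1, r6 → r2=0x84
body[2] mov  r4, r1 → r4=0x18
body[3] mov  r1, #0x60 → r1=0x60
body[4] sub  r2, r3, r0 → r2=0x1a
epilogue: pop r4=0x80, sp=0xc2
epilogue: pop r2=0x8c, sp=0xc3
prologue pushed ['r2', 'r4'] at ['0xc2', '0xc1']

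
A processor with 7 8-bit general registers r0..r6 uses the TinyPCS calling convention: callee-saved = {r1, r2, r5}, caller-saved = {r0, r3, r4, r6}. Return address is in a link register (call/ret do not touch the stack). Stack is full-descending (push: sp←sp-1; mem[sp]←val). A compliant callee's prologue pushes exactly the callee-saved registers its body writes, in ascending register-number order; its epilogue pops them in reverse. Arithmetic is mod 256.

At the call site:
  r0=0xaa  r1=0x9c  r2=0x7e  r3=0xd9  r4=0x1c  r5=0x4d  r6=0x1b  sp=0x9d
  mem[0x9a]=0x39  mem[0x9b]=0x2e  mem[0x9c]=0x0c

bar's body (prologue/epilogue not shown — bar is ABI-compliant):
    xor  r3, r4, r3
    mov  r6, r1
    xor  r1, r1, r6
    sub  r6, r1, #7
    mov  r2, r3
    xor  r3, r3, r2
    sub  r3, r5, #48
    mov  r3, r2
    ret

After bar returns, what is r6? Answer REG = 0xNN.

REG = 0xf9

prologue: push r1 → mem[0x9c]=0x9c, sp=0x9c
prologue: push r2 → mem[0x9b]=0x7e, sp=0x9b
body[0] xor  r3, r4, r3 → r3=0xc5
body[1] mov  r6, r1 → r6=0x9c
body[2] xor  r1, r1, r6 → r1=0x00
body[3] sub  r6, r1, #7 → r6=0xf9
body[4] mov  r2, r3 → r2=0xc5
body[5] xor  r3, r3, r2 → r3=0x00
body[6] sub  r3, r5, #48 → r3=0x1d
body[7] mov  r3, r2 → r3=0xc5
epilogue: pop r2=0x7e, sp=0x9c
epilogue: pop r1=0x9c, sp=0x9d
r6 is caller-saved → body value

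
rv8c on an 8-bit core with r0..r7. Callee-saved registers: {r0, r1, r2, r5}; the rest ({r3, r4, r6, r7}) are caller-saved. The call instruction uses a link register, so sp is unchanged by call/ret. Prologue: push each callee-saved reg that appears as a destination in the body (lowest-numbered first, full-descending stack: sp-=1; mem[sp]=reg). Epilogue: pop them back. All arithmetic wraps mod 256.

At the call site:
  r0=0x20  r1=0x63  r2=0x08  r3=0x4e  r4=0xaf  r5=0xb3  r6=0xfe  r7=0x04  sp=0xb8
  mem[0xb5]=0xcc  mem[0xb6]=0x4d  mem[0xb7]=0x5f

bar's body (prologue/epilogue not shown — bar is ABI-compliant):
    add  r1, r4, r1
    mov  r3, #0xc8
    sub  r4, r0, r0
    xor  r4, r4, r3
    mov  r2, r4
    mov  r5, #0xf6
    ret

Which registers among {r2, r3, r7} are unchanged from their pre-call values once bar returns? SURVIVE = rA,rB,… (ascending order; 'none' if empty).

prologue: push r1 -> mem[0xb7]=0x63, sp=0xb7
prologue: push r2 -> mem[0xb6]=0x08, sp=0xb6
prologue: push r5 -> mem[0xb5]=0xb3, sp=0xb5
body[0] add  r1, r4, r1 -> r1=0x12
body[1] mov  r3, #0xc8 -> r3=0xc8
body[2] sub  r4, r0, r0 -> r4=0x00
body[3] xor  r4, r4, r3 -> r4=0xc8
body[4] mov  r2, r4 -> r2=0xc8
body[5] mov  r5, #0xf6 -> r5=0xf6
epilogue: pop r5=0xb3, sp=0xb6
epilogue: pop r2=0x08, sp=0xb7
epilogue: pop r1=0x63, sp=0xb8
r2: callee-saved, written=True
r3: caller-saved, written=True
r7: caller-saved, written=False

SURVIVE = r2,r7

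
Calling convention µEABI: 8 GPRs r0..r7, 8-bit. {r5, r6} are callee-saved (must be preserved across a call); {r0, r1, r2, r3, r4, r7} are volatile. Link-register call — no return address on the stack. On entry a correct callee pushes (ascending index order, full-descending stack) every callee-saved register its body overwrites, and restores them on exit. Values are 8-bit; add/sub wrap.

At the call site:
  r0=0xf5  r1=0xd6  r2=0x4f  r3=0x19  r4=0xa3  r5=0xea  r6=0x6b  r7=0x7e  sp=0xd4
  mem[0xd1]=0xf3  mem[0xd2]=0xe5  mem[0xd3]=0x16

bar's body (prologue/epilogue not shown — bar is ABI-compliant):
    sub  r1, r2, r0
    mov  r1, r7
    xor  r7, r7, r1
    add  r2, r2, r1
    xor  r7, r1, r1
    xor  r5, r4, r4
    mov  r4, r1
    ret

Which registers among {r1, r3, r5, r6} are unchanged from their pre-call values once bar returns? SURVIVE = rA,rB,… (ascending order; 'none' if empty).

prologue: push r5 → mem[0xd3]=0xea, sp=0xd3
body[0] sub  r1, r2, r0 → r1=0x5a
body[1] mov  r1, r7 → r1=0x7e
body[2] xor  r7, r7, r1 → r7=0x00
body[3] add  r2, r2, r1 → r2=0xcd
body[4] xor  r7, r1, r1 → r7=0x00
body[5] xor  r5, r4, r4 → r5=0x00
body[6] mov  r4, r1 → r4=0x7e
epilogue: pop r5=0xea, sp=0xd4
r1: caller-saved, written=True
r3: caller-saved, written=False
r5: callee-saved, written=True
r6: callee-saved, written=False

SURVIVE = r3,r5,r6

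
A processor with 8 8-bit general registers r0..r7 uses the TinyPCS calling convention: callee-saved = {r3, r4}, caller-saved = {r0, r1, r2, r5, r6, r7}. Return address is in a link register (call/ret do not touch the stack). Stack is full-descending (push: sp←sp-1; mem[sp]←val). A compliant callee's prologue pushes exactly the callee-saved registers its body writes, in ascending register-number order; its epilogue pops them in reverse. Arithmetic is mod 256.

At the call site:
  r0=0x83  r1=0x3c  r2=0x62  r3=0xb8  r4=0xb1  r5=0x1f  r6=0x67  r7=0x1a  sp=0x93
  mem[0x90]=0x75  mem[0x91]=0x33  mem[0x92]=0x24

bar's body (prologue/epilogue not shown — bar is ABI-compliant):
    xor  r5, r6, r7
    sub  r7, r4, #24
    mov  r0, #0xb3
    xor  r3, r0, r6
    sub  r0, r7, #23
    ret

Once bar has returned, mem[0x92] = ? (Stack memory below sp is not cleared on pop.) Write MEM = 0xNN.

MEM = 0xb8

prologue: push r3 → mem[0x92]=0xb8, sp=0x92
body[0] xor  r5, r6, r7 → r5=0x7d
body[1] sub  r7, r4, #24 → r7=0x99
body[2] mov  r0, #0xb3 → r0=0xb3
body[3] xor  r3, r0, r6 → r3=0xd4
body[4] sub  r0, r7, #23 → r0=0x82
epilogue: pop r3=0xb8, sp=0x93
prologue pushed ['r3'] at ['0x92']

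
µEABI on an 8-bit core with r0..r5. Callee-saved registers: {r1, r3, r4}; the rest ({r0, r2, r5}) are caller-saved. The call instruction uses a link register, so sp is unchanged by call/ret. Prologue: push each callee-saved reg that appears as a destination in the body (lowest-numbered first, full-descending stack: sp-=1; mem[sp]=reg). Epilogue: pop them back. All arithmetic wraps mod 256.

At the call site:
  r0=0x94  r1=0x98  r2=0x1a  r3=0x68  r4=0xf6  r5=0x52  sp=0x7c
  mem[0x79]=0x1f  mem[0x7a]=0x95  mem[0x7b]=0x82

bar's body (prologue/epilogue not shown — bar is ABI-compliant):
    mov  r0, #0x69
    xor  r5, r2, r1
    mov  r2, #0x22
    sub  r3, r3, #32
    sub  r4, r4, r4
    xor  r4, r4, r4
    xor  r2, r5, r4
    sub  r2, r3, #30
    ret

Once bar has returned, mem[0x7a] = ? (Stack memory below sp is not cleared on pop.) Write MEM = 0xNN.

MEM = 0xf6

prologue: push r3 → mem[0x7b]=0x68, sp=0x7b
prologue: push r4 → mem[0x7a]=0xf6, sp=0x7a
body[0] mov  r0, #0x69 → r0=0x69
body[1] xor  r5, r2, r1 → r5=0x82
body[2] mov  r2, #0x22 → r2=0x22
body[3] sub  r3, r3, #32 → r3=0x48
body[4] sub  r4, r4, r4 → r4=0x00
body[5] xor  r4, r4, r4 → r4=0x00
body[6] xor  r2, r5, r4 → r2=0x82
body[7] sub  r2, r3, #30 → r2=0x2a
epilogue: pop r4=0xf6, sp=0x7b
epilogue: pop r3=0x68, sp=0x7c
prologue pushed ['r3', 'r4'] at ['0x7b', '0x7a']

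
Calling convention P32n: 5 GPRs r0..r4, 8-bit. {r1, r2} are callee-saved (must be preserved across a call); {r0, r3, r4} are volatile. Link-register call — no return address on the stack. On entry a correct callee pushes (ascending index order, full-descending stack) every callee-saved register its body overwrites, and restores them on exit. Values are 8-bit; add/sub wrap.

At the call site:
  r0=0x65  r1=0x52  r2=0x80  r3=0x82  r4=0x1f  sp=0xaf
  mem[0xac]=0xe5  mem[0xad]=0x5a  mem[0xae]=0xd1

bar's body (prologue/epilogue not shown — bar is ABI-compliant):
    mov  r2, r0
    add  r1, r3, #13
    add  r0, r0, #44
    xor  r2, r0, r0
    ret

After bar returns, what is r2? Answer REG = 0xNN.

prologue: push r1 -> mem[0xae]=0x52, sp=0xae
prologue: push r2 -> mem[0xad]=0x80, sp=0xad
body[0] mov  r2, r0 -> r2=0x65
body[1] add  r1, r3, #13 -> r1=0x8f
body[2] add  r0, r0, #44 -> r0=0x91
body[3] xor  r2, r0, r0 -> r2=0x00
epilogue: pop r2=0x80, sp=0xae
epilogue: pop r1=0x52, sp=0xaf
r2 is callee-saved -> restored

REG = 0x80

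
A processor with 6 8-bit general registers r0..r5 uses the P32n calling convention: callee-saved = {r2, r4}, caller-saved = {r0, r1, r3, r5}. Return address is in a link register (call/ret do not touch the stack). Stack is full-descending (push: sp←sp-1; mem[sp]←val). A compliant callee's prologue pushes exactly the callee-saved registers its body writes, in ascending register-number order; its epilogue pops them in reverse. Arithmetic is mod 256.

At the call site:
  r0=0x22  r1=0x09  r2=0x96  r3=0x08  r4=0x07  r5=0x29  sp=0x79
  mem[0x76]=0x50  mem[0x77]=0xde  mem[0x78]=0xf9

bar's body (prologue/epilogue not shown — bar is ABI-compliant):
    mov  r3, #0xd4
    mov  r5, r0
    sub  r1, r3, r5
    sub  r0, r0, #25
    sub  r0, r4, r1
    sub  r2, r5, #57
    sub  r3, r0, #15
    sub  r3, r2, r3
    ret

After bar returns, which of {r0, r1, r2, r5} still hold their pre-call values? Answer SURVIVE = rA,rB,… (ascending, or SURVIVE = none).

SURVIVE = r2

prologue: push r2 -> mem[0x78]=0x96, sp=0x78
body[0] mov  r3, #0xd4 -> r3=0xd4
body[1] mov  r5, r0 -> r5=0x22
body[2] sub  r1, r3, r5 -> r1=0xb2
body[3] sub  r0, r0, #25 -> r0=0x09
body[4] sub  r0, r4, r1 -> r0=0x55
body[5] sub  r2, r5, #57 -> r2=0xe9
body[6] sub  r3, r0, #15 -> r3=0x46
body[7] sub  r3, r2, r3 -> r3=0xa3
epilogue: pop r2=0x96, sp=0x79
r0: caller-saved, written=True
r1: caller-saved, written=True
r2: callee-saved, written=True
r5: caller-saved, written=True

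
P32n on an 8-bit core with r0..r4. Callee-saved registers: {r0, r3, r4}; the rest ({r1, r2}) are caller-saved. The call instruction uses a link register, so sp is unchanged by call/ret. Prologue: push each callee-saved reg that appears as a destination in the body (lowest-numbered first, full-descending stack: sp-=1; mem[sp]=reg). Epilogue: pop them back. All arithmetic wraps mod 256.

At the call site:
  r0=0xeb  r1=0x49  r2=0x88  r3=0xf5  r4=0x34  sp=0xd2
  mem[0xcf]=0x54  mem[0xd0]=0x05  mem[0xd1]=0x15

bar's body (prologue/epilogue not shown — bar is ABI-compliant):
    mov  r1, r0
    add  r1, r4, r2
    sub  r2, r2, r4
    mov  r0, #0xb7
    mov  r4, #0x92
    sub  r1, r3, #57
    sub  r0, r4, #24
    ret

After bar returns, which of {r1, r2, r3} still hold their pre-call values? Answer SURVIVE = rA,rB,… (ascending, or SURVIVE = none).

SURVIVE = r3

prologue: push r0 -> mem[0xd1]=0xeb, sp=0xd1
prologue: push r4 -> mem[0xd0]=0x34, sp=0xd0
body[0] mov  r1, r0 -> r1=0xeb
body[1] add  r1, r4, r2 -> r1=0xbc
body[2] sub  r2, r2, r4 -> r2=0x54
body[3] mov  r0, #0xb7 -> r0=0xb7
body[4] mov  r4, #0x92 -> r4=0x92
body[5] sub  r1, r3, #57 -> r1=0xbc
body[6] sub  r0, r4, #24 -> r0=0x7a
epilogue: pop r4=0x34, sp=0xd1
epilogue: pop r0=0xeb, sp=0xd2
r1: caller-saved, written=True
r2: caller-saved, written=True
r3: callee-saved, written=False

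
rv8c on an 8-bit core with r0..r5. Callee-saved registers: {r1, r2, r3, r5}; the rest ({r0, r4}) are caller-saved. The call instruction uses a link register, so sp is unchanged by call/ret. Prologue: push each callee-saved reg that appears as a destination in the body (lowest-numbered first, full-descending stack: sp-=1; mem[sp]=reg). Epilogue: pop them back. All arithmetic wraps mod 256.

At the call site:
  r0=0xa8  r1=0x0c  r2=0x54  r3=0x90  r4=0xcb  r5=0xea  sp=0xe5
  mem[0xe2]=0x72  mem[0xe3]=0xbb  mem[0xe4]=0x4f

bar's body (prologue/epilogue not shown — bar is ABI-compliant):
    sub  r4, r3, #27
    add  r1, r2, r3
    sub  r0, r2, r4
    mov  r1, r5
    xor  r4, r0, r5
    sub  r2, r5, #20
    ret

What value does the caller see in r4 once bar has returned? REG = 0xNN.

prologue: push r1 -> mem[0xe4]=0x0c, sp=0xe4
prologue: push r2 -> mem[0xe3]=0x54, sp=0xe3
body[0] sub  r4, r3, #27 -> r4=0x75
body[1] add  r1, r2, r3 -> r1=0xe4
body[2] sub  r0, r2, r4 -> r0=0xdf
body[3] mov  r1, r5 -> r1=0xea
body[4] xor  r4, r0, r5 -> r4=0x35
body[5] sub  r2, r5, #20 -> r2=0xd6
epilogue: pop r2=0x54, sp=0xe4
epilogue: pop r1=0x0c, sp=0xe5
r4 is caller-saved -> body value

REG = 0x35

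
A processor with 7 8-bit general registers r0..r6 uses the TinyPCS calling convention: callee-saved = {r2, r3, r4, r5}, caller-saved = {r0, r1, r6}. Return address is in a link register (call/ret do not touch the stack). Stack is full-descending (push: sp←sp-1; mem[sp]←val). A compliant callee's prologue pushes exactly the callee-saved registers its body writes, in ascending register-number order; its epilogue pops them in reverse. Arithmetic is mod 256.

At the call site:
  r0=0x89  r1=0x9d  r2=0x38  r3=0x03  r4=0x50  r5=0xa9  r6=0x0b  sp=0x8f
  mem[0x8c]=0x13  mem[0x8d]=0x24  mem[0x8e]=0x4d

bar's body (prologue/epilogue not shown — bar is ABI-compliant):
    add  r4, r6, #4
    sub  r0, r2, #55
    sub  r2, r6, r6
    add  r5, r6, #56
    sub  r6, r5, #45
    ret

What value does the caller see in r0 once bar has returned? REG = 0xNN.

prologue: push r2 -> mem[0x8e]=0x38, sp=0x8e
prologue: push r4 -> mem[0x8d]=0x50, sp=0x8d
prologue: push r5 -> mem[0x8c]=0xa9, sp=0x8c
body[0] add  r4, r6, #4 -> r4=0x0f
body[1] sub  r0, r2, #55 -> r0=0x01
body[2] sub  r2, r6, r6 -> r2=0x00
body[3] add  r5, r6, #56 -> r5=0x43
body[4] sub  r6, r5, #45 -> r6=0x16
epilogue: pop r5=0xa9, sp=0x8d
epilogue: pop r4=0x50, sp=0x8e
epilogue: pop r2=0x38, sp=0x8f
r0 is caller-saved -> body value

REG = 0x01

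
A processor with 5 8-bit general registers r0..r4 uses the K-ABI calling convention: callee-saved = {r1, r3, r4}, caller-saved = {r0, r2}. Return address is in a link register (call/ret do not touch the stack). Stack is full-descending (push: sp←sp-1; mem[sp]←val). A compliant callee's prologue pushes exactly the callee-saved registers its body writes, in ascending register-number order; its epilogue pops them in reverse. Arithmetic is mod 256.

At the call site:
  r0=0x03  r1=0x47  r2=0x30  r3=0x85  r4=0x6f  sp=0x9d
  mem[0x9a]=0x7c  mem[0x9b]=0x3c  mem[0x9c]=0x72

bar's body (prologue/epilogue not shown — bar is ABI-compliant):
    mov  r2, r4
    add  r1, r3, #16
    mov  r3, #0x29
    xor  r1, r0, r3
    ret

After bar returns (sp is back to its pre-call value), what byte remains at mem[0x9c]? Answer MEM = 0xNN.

MEM = 0x47

prologue: push r1 → mem[0x9c]=0x47, sp=0x9c
prologue: push r3 → mem[0x9b]=0x85, sp=0x9b
body[0] mov  r2, r4 → r2=0x6f
body[1] add  r1, r3, #16 → r1=0x95
body[2] mov  r3, #0x29 → r3=0x29
body[3] xor  r1, r0, r3 → r1=0x2a
epilogue: pop r3=0x85, sp=0x9c
epilogue: pop r1=0x47, sp=0x9d
prologue pushed ['r1', 'r3'] at ['0x9c', '0x9b']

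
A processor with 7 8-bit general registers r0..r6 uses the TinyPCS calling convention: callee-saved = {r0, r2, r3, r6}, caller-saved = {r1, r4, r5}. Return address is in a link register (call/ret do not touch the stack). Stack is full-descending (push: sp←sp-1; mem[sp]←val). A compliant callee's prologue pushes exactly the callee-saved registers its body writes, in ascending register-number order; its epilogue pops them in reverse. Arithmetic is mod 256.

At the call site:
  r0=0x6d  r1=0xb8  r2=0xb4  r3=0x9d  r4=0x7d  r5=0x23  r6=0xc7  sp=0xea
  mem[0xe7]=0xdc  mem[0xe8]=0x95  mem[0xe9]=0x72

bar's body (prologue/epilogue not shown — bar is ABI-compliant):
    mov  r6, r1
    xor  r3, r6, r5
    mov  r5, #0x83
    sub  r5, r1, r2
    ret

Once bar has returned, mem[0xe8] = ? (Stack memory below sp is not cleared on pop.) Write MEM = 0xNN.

MEM = 0xc7

prologue: push r3 -> mem[0xe9]=0x9d, sp=0xe9
prologue: push r6 -> mem[0xe8]=0xc7, sp=0xe8
body[0] mov  r6, r1 -> r6=0xb8
body[1] xor  r3, r6, r5 -> r3=0x9b
body[2] mov  r5, #0x83 -> r5=0x83
body[3] sub  r5, r1, r2 -> r5=0x04
epilogue: pop r6=0xc7, sp=0xe9
epilogue: pop r3=0x9d, sp=0xea
prologue pushed ['r3', 'r6'] at ['0xe9', '0xe8']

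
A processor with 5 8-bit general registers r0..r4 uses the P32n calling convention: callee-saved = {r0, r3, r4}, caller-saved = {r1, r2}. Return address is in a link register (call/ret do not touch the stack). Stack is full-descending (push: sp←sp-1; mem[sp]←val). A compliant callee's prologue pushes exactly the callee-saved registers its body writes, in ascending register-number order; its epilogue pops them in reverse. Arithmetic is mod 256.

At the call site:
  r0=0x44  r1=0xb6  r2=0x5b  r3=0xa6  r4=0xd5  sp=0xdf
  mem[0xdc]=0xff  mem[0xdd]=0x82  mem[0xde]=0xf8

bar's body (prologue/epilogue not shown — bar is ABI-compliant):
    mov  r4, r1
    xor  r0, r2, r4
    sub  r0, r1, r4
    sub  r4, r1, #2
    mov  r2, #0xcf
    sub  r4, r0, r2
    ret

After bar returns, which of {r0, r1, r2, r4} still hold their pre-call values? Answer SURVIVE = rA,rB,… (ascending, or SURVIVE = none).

prologue: push r0 -> mem[0xde]=0x44, sp=0xde
prologue: push r4 -> mem[0xdd]=0xd5, sp=0xdd
body[0] mov  r4, r1 -> r4=0xb6
body[1] xor  r0, r2, r4 -> r0=0xed
body[2] sub  r0, r1, r4 -> r0=0x00
body[3] sub  r4, r1, #2 -> r4=0xb4
body[4] mov  r2, #0xcf -> r2=0xcf
body[5] sub  r4, r0, r2 -> r4=0x31
epilogue: pop r4=0xd5, sp=0xde
epilogue: pop r0=0x44, sp=0xdf
r0: callee-saved, written=True
r1: caller-saved, written=False
r2: caller-saved, written=True
r4: callee-saved, written=True

SURVIVE = r0,r1,r4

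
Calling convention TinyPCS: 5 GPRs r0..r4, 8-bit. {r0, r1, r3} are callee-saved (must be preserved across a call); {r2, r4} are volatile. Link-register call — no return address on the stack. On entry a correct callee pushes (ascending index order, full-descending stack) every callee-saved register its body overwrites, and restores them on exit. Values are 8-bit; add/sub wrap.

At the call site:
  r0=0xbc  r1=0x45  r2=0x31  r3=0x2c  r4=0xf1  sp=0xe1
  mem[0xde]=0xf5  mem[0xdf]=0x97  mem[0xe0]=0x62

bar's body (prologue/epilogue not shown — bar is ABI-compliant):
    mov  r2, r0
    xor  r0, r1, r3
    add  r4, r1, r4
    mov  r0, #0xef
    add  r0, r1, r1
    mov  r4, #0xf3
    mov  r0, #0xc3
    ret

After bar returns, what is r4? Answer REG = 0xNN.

prologue: push r0 -> mem[0xe0]=0xbc, sp=0xe0
body[0] mov  r2, r0 -> r2=0xbc
body[1] xor  r0, r1, r3 -> r0=0x69
body[2] add  r4, r1, r4 -> r4=0x36
body[3] mov  r0, #0xef -> r0=0xef
body[4] add  r0, r1, r1 -> r0=0x8a
body[5] mov  r4, #0xf3 -> r4=0xf3
body[6] mov  r0, #0xc3 -> r0=0xc3
epilogue: pop r0=0xbc, sp=0xe1
r4 is caller-saved -> body value

REG = 0xf3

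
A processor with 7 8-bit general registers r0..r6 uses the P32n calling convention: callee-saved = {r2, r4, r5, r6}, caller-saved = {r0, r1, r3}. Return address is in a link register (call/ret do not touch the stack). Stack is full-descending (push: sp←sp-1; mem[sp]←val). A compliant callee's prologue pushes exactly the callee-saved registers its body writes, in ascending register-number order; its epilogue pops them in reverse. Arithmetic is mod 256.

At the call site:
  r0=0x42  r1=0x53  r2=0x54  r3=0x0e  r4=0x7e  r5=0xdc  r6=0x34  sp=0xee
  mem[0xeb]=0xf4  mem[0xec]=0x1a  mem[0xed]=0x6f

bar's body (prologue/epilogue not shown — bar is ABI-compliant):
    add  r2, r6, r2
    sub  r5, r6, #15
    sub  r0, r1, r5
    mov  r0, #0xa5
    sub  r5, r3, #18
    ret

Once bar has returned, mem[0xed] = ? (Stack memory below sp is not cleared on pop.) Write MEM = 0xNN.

MEM = 0x54

prologue: push r2 → mem[0xed]=0x54, sp=0xed
prologue: push r5 → mem[0xec]=0xdc, sp=0xec
body[0] add  r2, r6, r2 → r2=0x88
body[1] sub  r5, r6, #15 → r5=0x25
body[2] sub  r0, r1, r5 → r0=0x2e
body[3] mov  r0, #0xa5 → r0=0xa5
body[4] sub  r5, r3, #18 → r5=0xfc
epilogue: pop r5=0xdc, sp=0xed
epilogue: pop r2=0x54, sp=0xee
prologue pushed ['r2', 'r5'] at ['0xed', '0xec']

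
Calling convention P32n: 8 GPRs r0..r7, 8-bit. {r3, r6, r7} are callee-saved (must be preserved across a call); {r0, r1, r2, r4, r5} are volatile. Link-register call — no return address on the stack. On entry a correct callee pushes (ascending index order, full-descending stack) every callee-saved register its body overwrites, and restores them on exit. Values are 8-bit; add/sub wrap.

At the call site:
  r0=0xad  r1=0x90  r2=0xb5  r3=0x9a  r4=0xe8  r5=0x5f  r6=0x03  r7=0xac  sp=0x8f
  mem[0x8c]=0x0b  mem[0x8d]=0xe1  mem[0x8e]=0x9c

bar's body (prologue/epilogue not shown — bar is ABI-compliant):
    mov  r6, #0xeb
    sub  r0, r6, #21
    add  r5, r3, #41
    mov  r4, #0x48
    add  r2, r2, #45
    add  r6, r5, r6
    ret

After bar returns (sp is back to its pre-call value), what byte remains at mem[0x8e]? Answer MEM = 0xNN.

MEM = 0x03

prologue: push r6 -> mem[0x8e]=0x03, sp=0x8e
body[0] mov  r6, #0xeb -> r6=0xeb
body[1] sub  r0, r6, #21 -> r0=0xd6
body[2] add  r5, r3, #41 -> r5=0xc3
body[3] mov  r4, #0x48 -> r4=0x48
body[4] add  r2, r2, #45 -> r2=0xe2
body[5] add  r6, r5, r6 -> r6=0xae
epilogue: pop r6=0x03, sp=0x8f
prologue pushed ['r6'] at ['0x8e']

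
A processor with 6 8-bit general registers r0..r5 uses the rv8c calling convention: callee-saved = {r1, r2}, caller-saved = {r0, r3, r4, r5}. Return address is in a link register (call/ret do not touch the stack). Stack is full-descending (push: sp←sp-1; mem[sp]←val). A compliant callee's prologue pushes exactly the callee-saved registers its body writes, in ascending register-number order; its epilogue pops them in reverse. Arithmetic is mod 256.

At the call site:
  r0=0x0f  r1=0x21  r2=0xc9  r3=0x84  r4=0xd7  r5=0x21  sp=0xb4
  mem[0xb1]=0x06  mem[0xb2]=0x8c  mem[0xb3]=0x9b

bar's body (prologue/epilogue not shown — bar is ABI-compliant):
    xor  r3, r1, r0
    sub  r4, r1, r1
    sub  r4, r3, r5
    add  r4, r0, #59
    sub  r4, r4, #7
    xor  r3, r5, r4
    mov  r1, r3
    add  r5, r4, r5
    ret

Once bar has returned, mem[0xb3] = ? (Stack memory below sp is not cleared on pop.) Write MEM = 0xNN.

MEM = 0x21

prologue: push r1 → mem[0xb3]=0x21, sp=0xb3
body[0] xor  r3, r1, r0 → r3=0x2e
body[1] sub  r4, r1, r1 → r4=0x00
body[2] sub  r4, r3, r5 → r4=0x0d
body[3] add  r4, r0, #59 → r4=0x4a
body[4] sub  r4, r4, #7 → r4=0x43
body[5] xor  r3, r5, r4 → r3=0x62
body[6] mov  r1, r3 → r1=0x62
body[7] add  r5, r4, r5 → r5=0x64
epilogue: pop r1=0x21, sp=0xb4
prologue pushed ['r1'] at ['0xb3']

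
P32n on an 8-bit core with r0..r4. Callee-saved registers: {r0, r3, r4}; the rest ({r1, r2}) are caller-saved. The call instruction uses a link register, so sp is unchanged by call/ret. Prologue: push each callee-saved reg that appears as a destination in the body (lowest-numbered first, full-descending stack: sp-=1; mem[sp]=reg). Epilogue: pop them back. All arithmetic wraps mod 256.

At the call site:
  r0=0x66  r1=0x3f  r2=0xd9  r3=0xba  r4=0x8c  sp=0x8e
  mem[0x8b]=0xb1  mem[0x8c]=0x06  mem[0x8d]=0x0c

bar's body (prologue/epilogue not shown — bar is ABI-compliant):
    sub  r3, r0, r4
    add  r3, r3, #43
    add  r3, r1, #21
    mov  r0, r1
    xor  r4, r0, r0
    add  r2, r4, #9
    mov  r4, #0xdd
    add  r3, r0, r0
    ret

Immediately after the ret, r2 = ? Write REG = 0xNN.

prologue: push r0 → mem[0x8d]=0x66, sp=0x8d
prologue: push r3 → mem[0x8c]=0xba, sp=0x8c
prologue: push r4 → mem[0x8b]=0x8c, sp=0x8b
body[0] sub  r3, r0, r4 → r3=0xda
body[1] add  r3, r3, #43 → r3=0x05
body[2] add  r3, r1, #21 → r3=0x54
body[3] mov  r0, r1 → r0=0x3f
body[4] xor  r4, r0, r0 → r4=0x00
body[5] add  r2, r4, #9 → r2=0x09
body[6] mov  r4, #0xdd → r4=0xdd
body[7] add  r3, r0, r0 → r3=0x7e
epilogue: pop r4=0x8c, sp=0x8c
epilogue: pop r3=0xba, sp=0x8d
epilogue: pop r0=0x66, sp=0x8e
r2 is caller-saved → body value

REG = 0x09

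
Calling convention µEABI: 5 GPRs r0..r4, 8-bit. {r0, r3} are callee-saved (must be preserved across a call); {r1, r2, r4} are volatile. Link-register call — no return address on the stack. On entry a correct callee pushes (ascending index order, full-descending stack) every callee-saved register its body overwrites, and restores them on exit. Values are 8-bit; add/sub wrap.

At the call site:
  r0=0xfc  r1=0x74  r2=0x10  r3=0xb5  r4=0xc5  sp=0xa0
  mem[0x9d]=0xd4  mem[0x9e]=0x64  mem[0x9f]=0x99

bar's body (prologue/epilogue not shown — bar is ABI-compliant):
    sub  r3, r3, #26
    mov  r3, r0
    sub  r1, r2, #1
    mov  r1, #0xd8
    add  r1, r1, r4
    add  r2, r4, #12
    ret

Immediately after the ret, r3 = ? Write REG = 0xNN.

prologue: push r3 -> mem[0x9f]=0xb5, sp=0x9f
body[0] sub  r3, r3, #26 -> r3=0x9b
body[1] mov  r3, r0 -> r3=0xfc
body[2] sub  r1, r2, #1 -> r1=0x0f
body[3] mov  r1, #0xd8 -> r1=0xd8
body[4] add  r1, r1, r4 -> r1=0x9d
body[5] add  r2, r4, #12 -> r2=0xd1
epilogue: pop r3=0xb5, sp=0xa0
r3 is callee-saved -> restored

REG = 0xb5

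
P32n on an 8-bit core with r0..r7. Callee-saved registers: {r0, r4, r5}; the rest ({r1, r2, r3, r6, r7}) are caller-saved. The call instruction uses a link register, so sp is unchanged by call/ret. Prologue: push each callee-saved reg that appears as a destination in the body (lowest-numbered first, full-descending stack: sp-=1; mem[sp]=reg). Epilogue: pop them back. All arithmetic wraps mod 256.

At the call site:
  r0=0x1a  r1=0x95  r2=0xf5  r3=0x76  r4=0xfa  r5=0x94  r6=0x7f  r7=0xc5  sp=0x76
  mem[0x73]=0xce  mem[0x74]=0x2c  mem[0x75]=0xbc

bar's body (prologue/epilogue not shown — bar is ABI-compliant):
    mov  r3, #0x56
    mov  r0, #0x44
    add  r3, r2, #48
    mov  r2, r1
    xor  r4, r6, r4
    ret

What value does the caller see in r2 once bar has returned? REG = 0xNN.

REG = 0x95

prologue: push r0 -> mem[0x75]=0x1a, sp=0x75
prologue: push r4 -> mem[0x74]=0xfa, sp=0x74
body[0] mov  r3, #0x56 -> r3=0x56
body[1] mov  r0, #0x44 -> r0=0x44
body[2] add  r3, r2, #48 -> r3=0x25
body[3] mov  r2, r1 -> r2=0x95
body[4] xor  r4, r6, r4 -> r4=0x85
epilogue: pop r4=0xfa, sp=0x75
epilogue: pop r0=0x1a, sp=0x76
r2 is caller-saved -> body value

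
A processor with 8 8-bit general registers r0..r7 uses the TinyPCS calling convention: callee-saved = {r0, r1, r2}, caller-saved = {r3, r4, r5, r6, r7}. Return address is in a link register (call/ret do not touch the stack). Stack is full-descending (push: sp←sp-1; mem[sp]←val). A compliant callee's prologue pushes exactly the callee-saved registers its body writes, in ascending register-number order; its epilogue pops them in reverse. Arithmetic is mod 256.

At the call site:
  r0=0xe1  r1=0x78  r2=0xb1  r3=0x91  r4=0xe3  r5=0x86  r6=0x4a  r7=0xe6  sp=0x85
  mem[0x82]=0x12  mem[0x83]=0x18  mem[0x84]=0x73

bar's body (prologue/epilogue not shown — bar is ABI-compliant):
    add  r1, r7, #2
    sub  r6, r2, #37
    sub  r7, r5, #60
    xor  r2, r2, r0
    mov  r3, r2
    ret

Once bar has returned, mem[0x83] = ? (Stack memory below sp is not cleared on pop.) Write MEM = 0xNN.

MEM = 0xb1

prologue: push r1 → mem[0x84]=0x78, sp=0x84
prologue: push r2 → mem[0x83]=0xb1, sp=0x83
body[0] add  r1, r7, #2 → r1=0xe8
body[1] sub  r6, r2, #37 → r6=0x8c
body[2] sub  r7, r5, #60 → r7=0x4a
body[3] xor  r2, r2, r0 → r2=0x50
body[4] mov  r3, r2 → r3=0x50
epilogue: pop r2=0xb1, sp=0x84
epilogue: pop r1=0x78, sp=0x85
prologue pushed ['r1', 'r2'] at ['0x84', '0x83']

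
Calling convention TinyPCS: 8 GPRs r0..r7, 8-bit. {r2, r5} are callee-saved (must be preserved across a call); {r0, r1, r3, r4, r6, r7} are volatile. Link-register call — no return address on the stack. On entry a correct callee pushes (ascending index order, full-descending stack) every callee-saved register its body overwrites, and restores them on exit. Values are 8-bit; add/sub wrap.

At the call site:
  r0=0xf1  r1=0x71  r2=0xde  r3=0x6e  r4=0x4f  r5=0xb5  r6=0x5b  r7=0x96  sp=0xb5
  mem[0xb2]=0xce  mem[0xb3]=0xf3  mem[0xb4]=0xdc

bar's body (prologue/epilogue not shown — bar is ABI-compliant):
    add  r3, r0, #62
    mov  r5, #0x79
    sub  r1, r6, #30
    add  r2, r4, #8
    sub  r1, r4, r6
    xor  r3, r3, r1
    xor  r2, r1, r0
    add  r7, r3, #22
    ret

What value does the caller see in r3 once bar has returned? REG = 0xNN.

REG = 0xdb

prologue: push r2 -> mem[0xb4]=0xde, sp=0xb4
prologue: push r5 -> mem[0xb3]=0xb5, sp=0xb3
body[0] add  r3, r0, #62 -> r3=0x2f
body[1] mov  r5, #0x79 -> r5=0x79
body[2] sub  r1, r6, #30 -> r1=0x3d
body[3] add  r2, r4, #8 -> r2=0x57
body[4] sub  r1, r4, r6 -> r1=0xf4
body[5] xor  r3, r3, r1 -> r3=0xdb
body[6] xor  r2, r1, r0 -> r2=0x05
body[7] add  r7, r3, #22 -> r7=0xf1
epilogue: pop r5=0xb5, sp=0xb4
epilogue: pop r2=0xde, sp=0xb5
r3 is caller-saved -> body value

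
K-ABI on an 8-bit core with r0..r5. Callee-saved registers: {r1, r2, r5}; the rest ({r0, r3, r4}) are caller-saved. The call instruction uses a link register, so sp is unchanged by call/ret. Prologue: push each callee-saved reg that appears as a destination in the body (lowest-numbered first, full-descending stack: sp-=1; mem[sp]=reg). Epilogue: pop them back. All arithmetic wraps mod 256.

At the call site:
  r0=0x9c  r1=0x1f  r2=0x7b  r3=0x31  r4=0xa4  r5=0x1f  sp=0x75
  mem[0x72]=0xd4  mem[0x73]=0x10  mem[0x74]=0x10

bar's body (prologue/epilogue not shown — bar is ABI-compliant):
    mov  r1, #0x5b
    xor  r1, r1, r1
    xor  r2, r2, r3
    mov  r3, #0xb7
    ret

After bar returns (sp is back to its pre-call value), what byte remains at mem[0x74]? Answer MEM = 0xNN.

MEM = 0x1f

prologue: push r1 → mem[0x74]=0x1f, sp=0x74
prologue: push r2 → mem[0x73]=0x7b, sp=0x73
body[0] mov  r1, #0x5b → r1=0x5b
body[1] xor  r1, r1, r1 → r1=0x00
body[2] xor  r2, r2, r3 → r2=0x4a
body[3] mov  r3, #0xb7 → r3=0xb7
epilogue: pop r2=0x7b, sp=0x74
epilogue: pop r1=0x1f, sp=0x75
prologue pushed ['r1', 'r2'] at ['0x74', '0x73']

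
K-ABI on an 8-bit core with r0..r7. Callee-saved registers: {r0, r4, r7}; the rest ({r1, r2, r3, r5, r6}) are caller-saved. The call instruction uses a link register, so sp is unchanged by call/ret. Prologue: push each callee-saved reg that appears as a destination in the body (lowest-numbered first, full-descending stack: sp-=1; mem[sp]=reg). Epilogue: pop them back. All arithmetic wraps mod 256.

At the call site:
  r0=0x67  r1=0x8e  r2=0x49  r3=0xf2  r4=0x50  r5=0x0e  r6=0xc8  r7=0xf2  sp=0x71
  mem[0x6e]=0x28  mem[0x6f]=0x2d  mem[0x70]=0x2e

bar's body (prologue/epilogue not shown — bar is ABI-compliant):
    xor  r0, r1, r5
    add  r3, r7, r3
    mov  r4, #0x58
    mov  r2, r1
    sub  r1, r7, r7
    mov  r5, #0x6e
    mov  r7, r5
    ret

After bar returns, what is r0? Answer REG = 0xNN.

REG = 0x67

prologue: push r0 → mem[0x70]=0x67, sp=0x70
prologue: push r4 → mem[0x6f]=0x50, sp=0x6f
prologue: push r7 → mem[0x6e]=0xf2, sp=0x6e
body[0] xor  r0, r1, r5 → r0=0x80
body[1] add  r3, r7, r3 → r3=0xe4
body[2] mov  r4, #0x58 → r4=0x58
body[3] mov  r2, r1 → r2=0x8e
body[4] sub  r1, r7, r7 → r1=0x00
body[5] mov  r5, #0x6e → r5=0x6e
body[6] mov  r7, r5 → r7=0x6e
epilogue: pop r7=0xf2, sp=0x6f
epilogue: pop r4=0x50, sp=0x70
epilogue: pop r0=0x67, sp=0x71
r0 is callee-saved → restored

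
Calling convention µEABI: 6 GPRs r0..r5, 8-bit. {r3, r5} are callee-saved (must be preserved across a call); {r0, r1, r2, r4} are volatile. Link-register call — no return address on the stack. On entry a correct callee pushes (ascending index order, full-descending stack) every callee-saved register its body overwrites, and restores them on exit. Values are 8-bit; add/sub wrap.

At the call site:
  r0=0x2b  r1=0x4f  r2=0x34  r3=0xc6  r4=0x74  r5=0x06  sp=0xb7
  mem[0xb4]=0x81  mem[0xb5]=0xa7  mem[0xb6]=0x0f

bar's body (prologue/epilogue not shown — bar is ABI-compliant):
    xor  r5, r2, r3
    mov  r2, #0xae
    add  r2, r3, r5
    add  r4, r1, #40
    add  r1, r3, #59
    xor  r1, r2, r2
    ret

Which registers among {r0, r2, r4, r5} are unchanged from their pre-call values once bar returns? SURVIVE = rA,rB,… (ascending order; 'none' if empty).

prologue: push r5 → mem[0xb6]=0x06, sp=0xb6
body[0] xor  r5, r2, r3 → r5=0xf2
body[1] mov  r2, #0xae → r2=0xae
body[2] add  r2, r3, r5 → r2=0xb8
body[3] add  r4, r1, #40 → r4=0x77
body[4] add  r1, r3, #59 → r1=0x01
body[5] xor  r1, r2, r2 → r1=0x00
epilogue: pop r5=0x06, sp=0xb7
r0: caller-saved, written=False
r2: caller-saved, written=True
r4: caller-saved, written=True
r5: callee-saved, written=True

SURVIVE = r0,r5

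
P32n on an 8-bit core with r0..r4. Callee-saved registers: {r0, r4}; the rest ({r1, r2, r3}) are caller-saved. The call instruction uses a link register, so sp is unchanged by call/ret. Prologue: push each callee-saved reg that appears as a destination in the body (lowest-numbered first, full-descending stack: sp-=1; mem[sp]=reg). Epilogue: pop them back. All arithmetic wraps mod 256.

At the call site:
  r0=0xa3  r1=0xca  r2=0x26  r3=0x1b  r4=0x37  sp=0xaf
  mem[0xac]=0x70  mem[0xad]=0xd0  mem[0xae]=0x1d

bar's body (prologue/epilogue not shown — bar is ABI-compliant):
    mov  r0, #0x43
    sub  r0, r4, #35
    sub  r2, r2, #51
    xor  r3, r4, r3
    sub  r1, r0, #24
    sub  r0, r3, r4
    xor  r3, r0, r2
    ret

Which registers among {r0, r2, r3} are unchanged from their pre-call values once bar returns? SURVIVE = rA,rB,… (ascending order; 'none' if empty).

prologue: push r0 → mem[0xae]=0xa3, sp=0xae
body[0] mov  r0, #0x43 → r0=0x43
body[1] sub  r0, r4, #35 → r0=0x14
body[2] sub  r2, r2, #51 → r2=0xf3
body[3] xor  r3, r4, r3 → r3=0x2c
body[4] sub  r1, r0, #24 → r1=0xfc
body[5] sub  r0, r3, r4 → r0=0xf5
body[6] xor  r3, r0, r2 → r3=0x06
epilogue: pop r0=0xa3, sp=0xaf
r0: callee-saved, written=True
r2: caller-saved, written=True
r3: caller-saved, written=True

SURVIVE = r0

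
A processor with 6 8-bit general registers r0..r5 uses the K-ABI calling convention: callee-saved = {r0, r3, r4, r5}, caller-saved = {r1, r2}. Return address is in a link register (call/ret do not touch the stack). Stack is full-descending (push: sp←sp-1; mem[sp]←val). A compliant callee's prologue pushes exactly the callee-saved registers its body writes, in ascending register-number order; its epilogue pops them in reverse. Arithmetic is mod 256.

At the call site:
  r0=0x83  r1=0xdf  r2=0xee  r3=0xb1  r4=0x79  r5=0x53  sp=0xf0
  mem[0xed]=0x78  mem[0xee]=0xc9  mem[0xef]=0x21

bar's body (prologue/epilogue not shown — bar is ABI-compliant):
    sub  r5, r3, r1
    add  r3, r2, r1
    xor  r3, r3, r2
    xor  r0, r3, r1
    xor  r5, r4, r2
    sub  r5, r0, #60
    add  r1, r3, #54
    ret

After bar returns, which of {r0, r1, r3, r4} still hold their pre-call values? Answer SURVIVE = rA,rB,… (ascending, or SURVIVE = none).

prologue: push r0 -> mem[0xef]=0x83, sp=0xef
prologue: push r3 -> mem[0xee]=0xb1, sp=0xee
prologue: push r5 -> mem[0xed]=0x53, sp=0xed
body[0] sub  r5, r3, r1 -> r5=0xd2
body[1] add  r3, r2, r1 -> r3=0xcd
body[2] xor  r3, r3, r2 -> r3=0x23
body[3] xor  r0, r3, r1 -> r0=0xfc
body[4] xor  r5, r4, r2 -> r5=0x97
body[5] sub  r5, r0, #60 -> r5=0xc0
body[6] add  r1, r3, #54 -> r1=0x59
epilogue: pop r5=0x53, sp=0xee
epilogue: pop r3=0xb1, sp=0xef
epilogue: pop r0=0x83, sp=0xf0
r0: callee-saved, written=True
r1: caller-saved, written=True
r3: callee-saved, written=True
r4: callee-saved, written=False

SURVIVE = r0,r3,r4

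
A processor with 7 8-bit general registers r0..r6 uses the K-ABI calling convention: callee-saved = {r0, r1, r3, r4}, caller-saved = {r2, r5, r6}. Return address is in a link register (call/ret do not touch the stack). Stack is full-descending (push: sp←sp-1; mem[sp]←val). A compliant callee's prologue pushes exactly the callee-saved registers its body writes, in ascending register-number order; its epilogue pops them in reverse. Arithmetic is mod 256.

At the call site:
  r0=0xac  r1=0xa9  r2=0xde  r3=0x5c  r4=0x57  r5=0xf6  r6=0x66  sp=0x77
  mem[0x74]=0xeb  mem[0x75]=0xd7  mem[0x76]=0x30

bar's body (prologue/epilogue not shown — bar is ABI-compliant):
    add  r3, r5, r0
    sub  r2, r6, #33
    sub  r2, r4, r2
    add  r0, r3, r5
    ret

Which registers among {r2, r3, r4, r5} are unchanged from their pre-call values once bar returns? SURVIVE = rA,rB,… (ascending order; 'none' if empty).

prologue: push r0 -> mem[0x76]=0xac, sp=0x76
prologue: push r3 -> mem[0x75]=0x5c, sp=0x75
body[0] add  r3, r5, r0 -> r3=0xa2
body[1] sub  r2, r6, #33 -> r2=0x45
body[2] sub  r2, r4, r2 -> r2=0x12
body[3] add  r0, r3, r5 -> r0=0x98
epilogue: pop r3=0x5c, sp=0x76
epilogue: pop r0=0xac, sp=0x77
r2: caller-saved, written=True
r3: callee-saved, written=True
r4: callee-saved, written=False
r5: caller-saved, written=False

SURVIVE = r3,r4,r5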